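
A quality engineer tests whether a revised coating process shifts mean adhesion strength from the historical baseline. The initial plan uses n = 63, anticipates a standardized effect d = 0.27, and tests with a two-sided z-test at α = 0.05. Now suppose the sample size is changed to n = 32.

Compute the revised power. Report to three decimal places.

Power ≈ 0.333

With n = 32: δ = d·√n = 0.27 × √32 = 1.5274. Critical value z_{0.025} = 1.960.
Revised power = Φ(δ − 1.960) + Φ(−δ − 1.960) = Φ(-0.433) + Φ(-3.487) = 0.3326 + 0.0002 = 0.3329.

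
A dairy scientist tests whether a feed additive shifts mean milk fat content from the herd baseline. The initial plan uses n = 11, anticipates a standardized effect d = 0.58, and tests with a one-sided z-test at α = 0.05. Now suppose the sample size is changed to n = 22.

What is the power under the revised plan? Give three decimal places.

With n = 22: δ = d·√n = 0.58 × √22 = 2.7204. Critical value z_{0.05} = 1.645.
Revised power = P(Z > 1.645 − δ) = Φ(1.076) = 0.8589.

Power ≈ 0.859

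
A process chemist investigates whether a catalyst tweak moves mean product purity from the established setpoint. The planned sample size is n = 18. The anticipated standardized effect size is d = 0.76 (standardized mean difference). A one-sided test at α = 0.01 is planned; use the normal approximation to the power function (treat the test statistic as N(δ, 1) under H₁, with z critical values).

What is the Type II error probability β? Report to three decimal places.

Noncentrality parameter: δ = d·√n = 0.76 × √18 = 3.2244
One-sided α = 0.01 → critical value z_{0.01} = 2.326.
Power = Φ(δ − 2.326) = Φ(0.898) = 0.8154.
Type II error: β = 1 − power = 1 − 0.8154 = 0.1846.

β ≈ 0.185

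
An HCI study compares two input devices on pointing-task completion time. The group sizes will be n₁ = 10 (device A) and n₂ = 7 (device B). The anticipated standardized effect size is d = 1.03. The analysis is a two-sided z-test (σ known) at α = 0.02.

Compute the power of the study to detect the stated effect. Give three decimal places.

Power ≈ 0.407

Noncentrality parameter: δ = d / √(1/n₁ + 1/n₂) = 1.03 / √(1/10 + 1/7) = 2.0901
Two-sided α = 0.02 → critical value z_{0.01} = 2.326.
Power = Φ(δ − 2.326) + Φ(−δ − 2.326) = Φ(-0.236) + Φ(-4.416) = 0.4066 + 0.0000 = 0.4066.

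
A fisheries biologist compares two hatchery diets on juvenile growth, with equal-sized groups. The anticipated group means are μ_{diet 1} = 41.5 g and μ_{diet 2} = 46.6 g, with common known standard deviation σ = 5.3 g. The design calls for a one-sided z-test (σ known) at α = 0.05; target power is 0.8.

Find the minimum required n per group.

n = 14 per group

Standardized effect: d = |μ_{diet 1} − μ_{diet 2}| / σ = |41.5 − 46.6| / 5.3 = 0.9623
Set Φ(δ − 1.645) = 0.8; then δ − 1.645 = Φ⁻¹(0.8) = 0.842, giving δ = 2.486.
δ = d·√(n/2) ⇒ n = 2(δ/d)² = 2 × (2.486 / 0.9623)² = 13.35.
Round up to the next whole unit.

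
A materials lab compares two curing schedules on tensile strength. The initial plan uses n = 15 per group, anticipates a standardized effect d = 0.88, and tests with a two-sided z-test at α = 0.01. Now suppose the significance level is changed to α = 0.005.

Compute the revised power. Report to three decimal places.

δ = d·√(n/2) = 0.88 × √(15/2) = 2.4100 (unchanged). New critical value: z_{0.0025} = 2.807.
Revised power = Φ(δ − 2.807) + Φ(−δ − 2.807) = Φ(-0.397) + Φ(-5.217) = 0.3457 + 0.0000 = 0.3457.

Power ≈ 0.346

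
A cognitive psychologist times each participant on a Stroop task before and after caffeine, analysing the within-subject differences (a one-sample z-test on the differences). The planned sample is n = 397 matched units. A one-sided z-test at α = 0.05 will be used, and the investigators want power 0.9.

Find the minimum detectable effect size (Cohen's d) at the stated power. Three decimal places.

d ≈ 0.147

Required noncentrality: δ = z_{0.05} + z_{0.10} = 1.645 + 1.282 = 2.926.
δ = d·√n ⇒ d = δ/√n = 2.926/√397 = 0.1469.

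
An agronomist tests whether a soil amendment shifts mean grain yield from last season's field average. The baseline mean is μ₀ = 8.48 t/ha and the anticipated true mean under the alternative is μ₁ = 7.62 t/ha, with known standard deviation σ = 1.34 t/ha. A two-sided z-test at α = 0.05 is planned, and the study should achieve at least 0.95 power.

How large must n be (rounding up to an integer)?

Standardized effect: d = |μ₁ − μ₀| / σ = |7.62 − 8.48| / 1.34 = 0.6418
For power 0.95 need Φ(δ − z_{0.025}) = 0.95, so δ = z_{0.025} + z_{0.05} = 1.960 + 1.645 = 3.605.
(For δ > 0 the lower-tail rejection region contributes negligibly to power, so the one-term inversion is standard.)
δ = d·√n ⇒ n = (δ/d)² = (3.605 / 0.6418)² = 31.55.
Rounding up, n = 32.

n = 32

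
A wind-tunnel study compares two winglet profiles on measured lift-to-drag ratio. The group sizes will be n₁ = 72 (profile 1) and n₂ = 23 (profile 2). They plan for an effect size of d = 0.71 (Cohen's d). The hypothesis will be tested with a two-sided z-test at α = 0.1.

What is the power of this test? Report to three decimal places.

Power ≈ 0.906

Noncentrality parameter: λ = d / √(1/n₁ + 1/n₂) = 0.71 / √(1/72 + 1/23) = 2.9643
Two-sided α = 0.1 → critical value z_{0.05} = 1.645.
Power = Φ(λ − 1.645) + Φ(−λ − 1.645) = Φ(1.319) + Φ(-4.609) = 0.9065 + 0.0000 = 0.9065.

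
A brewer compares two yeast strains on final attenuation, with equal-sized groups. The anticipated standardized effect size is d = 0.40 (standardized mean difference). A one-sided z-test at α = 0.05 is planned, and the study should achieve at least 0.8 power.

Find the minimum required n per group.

n = 78 per group

For power 0.8 need Φ(δ − z_{0.05}) = 0.8, so δ = z_{0.05} + z_{0.20} = 1.645 + 0.842 = 2.486.
δ = d·√(n/2) ⇒ n = 2(δ/d)² = 2 × (2.486 / 0.40)² = 77.28.
Rounding up, n = 78 per group.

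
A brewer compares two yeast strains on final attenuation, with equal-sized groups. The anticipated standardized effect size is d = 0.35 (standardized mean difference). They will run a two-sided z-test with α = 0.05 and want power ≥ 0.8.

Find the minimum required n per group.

n = 129 per group

Set Φ(δ − 1.960) = 0.8; then δ − 1.960 = Φ⁻¹(0.8) = 0.842, giving δ = 2.802.
(Ignoring the negligible lower-tail rejection probability gives the usual closed-form inversion.)
δ = d·√(n/2) ⇒ n = 2(δ/d)² = 2 × (2.802 / 0.35)² = 128.14.
Round up to the next whole unit.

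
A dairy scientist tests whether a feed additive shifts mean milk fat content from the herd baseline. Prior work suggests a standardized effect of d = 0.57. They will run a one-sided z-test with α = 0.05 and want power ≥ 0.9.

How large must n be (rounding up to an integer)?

n = 27

Set Φ(δ − 1.645) = 0.9; then δ − 1.645 = Φ⁻¹(0.9) = 1.282, giving δ = 2.926.
δ = d·√n ⇒ n = (δ/d)² = (2.926 / 0.57)² = 26.36.
Rounding up, n = 27.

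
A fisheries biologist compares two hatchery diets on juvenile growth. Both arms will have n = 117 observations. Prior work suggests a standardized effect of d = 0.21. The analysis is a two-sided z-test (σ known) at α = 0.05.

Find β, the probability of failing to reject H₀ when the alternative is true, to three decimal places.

Noncentrality parameter: δ = d·√(n/2) = 0.21 × √(117/2) = 1.6062
Critical value for a two-sided test at α = 0.05: z_{α/2} = 1.960.
Power = Φ(δ − 1.960) + Φ(−δ − 1.960) = Φ(-0.354) + Φ(-3.566) = 0.3618 + 0.0002 = 0.3619.
Type II error: β = 1 − power = 1 − 0.3619 = 0.6381.

β ≈ 0.638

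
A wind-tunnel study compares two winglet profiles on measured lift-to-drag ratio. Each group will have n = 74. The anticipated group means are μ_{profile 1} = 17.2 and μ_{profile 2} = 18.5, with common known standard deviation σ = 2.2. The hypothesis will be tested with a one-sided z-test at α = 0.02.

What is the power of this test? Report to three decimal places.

Standardized effect: d = |μ_{profile 1} − μ_{profile 2}| / σ = |17.2 − 18.5| / 2.2 = 0.5909
Noncentrality parameter: δ = d·√(n/2) = 0.5909 × √(74/2) = 3.5944
Critical value for a one-sided test at α = 0.02: z_α = 2.054.
Power = P(Z > 2.054 − δ) = Φ(1.541) = 0.9383.

Power ≈ 0.938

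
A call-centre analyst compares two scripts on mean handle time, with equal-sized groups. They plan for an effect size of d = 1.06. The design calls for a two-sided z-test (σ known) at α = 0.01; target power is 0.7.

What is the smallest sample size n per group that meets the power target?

For power 0.7 need Φ(δ − z_{0.005}) = 0.7, so δ = z_{0.005} + z_{0.30} = 2.576 + 0.524 = 3.100.
(For δ > 0 the lower-tail rejection region contributes negligibly to power, so the one-term inversion is standard.)
δ = d·√(n/2) ⇒ n = 2(δ/d)² = 2 × (3.100 / 1.06)² = 17.11.
Rounding up, n = 18 per group.

n = 18 per group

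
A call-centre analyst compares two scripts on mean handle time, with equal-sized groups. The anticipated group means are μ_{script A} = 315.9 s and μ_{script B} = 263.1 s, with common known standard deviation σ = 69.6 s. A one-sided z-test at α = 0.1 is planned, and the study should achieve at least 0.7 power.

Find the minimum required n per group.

Standardized effect: d = |μ_{script A} − μ_{script B}| / σ = |315.9 − 263.1| / 69.6 = 0.7586
For power 0.7 need Φ(δ − z_{0.1}) = 0.7, so δ = z_{0.1} + z_{0.30} = 1.282 + 0.524 = 1.806.
δ = d·√(n/2) ⇒ n = 2(δ/d)² = 2 × (1.806 / 0.7586)² = 11.33.
Round up to the next whole unit.

n = 12 per group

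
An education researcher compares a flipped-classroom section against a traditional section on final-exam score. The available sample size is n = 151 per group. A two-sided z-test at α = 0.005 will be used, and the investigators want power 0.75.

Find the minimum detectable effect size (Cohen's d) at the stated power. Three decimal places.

Need Φ(δ − 2.807) = 0.75, so δ = 2.807 + 0.674 = 3.482.
(The second rejection-region term Φ(−δ − z_{α/2}) is negligible and dropped.)
δ = d·√(n/2) ⇒ d = δ/√(n/2) = 3.482/√(151/2) = 0.4007.

d ≈ 0.401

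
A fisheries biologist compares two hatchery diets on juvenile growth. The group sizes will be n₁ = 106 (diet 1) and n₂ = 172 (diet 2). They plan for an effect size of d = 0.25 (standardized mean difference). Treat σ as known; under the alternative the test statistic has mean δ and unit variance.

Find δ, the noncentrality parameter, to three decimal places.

The noncentrality parameter scales effect size by the design's sample-size factor: δ = d / √(1/n₁ + 1/n₂) = 0.25 / √(1/106 + 1/172) = 2.0246

δ ≈ 2.025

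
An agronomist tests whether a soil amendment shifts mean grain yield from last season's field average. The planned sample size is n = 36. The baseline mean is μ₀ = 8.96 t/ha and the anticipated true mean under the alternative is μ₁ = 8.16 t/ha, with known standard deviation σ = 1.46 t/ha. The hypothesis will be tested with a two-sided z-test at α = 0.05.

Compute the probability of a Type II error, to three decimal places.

β ≈ 0.092

Standardized effect: d = |μ₁ − μ₀| / σ = |8.16 − 8.96| / 1.46 = 0.5479
Noncentrality parameter: δ = d·√n = 0.5479 × √36 = 3.2877
Critical value for a two-sided test at α = 0.05: z_{α/2} = 1.960.
Power = Φ(δ − 1.960) + Φ(−δ − 1.960) = Φ(1.328) + Φ(-5.248) = 0.9079 + 0.0000 = 0.9079.
Type II error: β = 1 − power = 1 − 0.9079 = 0.0921.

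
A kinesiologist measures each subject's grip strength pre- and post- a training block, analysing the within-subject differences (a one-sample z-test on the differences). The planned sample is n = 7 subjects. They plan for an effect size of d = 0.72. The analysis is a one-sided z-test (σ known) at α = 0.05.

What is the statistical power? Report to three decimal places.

Power ≈ 0.603

Noncentrality parameter: δ = d·√n = 0.72 × √7 = 1.9049
One-sided α = 0.05 → critical value z_{0.05} = 1.645.
Power = P(Z > 1.645 − δ) = Φ(0.260) = 0.6026.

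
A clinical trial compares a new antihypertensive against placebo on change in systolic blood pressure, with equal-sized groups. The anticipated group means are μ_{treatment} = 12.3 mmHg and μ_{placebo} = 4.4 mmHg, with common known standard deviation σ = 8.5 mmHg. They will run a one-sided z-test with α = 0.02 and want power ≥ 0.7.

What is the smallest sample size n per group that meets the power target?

n = 16 per group

Standardized effect: d = |μ_{treatment} − μ_{placebo}| / σ = |12.3 − 4.4| / 8.5 = 0.9294
Set Φ(δ − 2.054) = 0.7; then δ − 2.054 = Φ⁻¹(0.7) = 0.524, giving δ = 2.578.
δ = d·√(n/2) ⇒ n = 2(δ/d)² = 2 × (2.578 / 0.9294)² = 15.39.
Round up to the next whole unit.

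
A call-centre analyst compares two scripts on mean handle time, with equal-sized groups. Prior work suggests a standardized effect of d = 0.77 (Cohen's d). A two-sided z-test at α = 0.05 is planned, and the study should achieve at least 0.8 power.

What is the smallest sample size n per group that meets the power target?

Set Φ(δ − 1.960) = 0.8; then δ − 1.960 = Φ⁻¹(0.8) = 0.842, giving δ = 2.802.
(For δ > 0 the lower-tail rejection region contributes negligibly to power, so the one-term inversion is standard.)
δ = d·√(n/2) ⇒ n = 2(δ/d)² = 2 × (2.802 / 0.77)² = 26.48.
Rounding up, n = 27 per group.

n = 27 per group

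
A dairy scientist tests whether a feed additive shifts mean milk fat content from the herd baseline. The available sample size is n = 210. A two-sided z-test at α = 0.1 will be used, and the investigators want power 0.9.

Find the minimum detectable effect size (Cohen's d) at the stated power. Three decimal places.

d ≈ 0.202

Required noncentrality: δ = z_{0.05} + z_{0.10} = 1.645 + 1.282 = 2.926.
(The second rejection-region term Φ(−δ − z_{α/2}) is negligible and dropped.)
δ = d·√n ⇒ d = δ/√n = 2.926/√210 = 0.2019.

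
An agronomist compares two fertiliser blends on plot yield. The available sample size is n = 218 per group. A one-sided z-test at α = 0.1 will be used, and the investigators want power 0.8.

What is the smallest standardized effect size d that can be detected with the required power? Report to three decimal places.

Need Φ(δ − 1.282) = 0.8, so δ = 1.282 + 0.842 = 2.123.
δ = d·√(n/2) ⇒ d = δ/√(n/2) = 2.123/√(218/2) = 0.2034.

d ≈ 0.203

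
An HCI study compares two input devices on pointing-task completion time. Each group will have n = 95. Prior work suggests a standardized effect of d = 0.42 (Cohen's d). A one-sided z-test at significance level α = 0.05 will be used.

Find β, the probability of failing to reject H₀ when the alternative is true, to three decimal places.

β ≈ 0.106

Noncentrality parameter: δ = d·√(n/2) = 0.42 × √(95/2) = 2.8947
Critical value for a one-sided test at α = 0.05: z_α = 1.645.
Power = Φ(δ − 1.645) = Φ(1.250) = 0.8943.
Type II error: β = 1 − power = 1 − 0.8943 = 0.1057.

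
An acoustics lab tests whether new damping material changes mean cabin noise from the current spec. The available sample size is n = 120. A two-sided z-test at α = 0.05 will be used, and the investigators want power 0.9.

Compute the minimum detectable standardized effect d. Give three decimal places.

d ≈ 0.296

Need Φ(δ − 1.960) = 0.9, so δ = 1.960 + 1.282 = 3.242.
(The second rejection-region term Φ(−δ − z_{α/2}) is negligible and dropped.)
δ = d·√n ⇒ d = δ/√n = 3.242/√120 = 0.2959.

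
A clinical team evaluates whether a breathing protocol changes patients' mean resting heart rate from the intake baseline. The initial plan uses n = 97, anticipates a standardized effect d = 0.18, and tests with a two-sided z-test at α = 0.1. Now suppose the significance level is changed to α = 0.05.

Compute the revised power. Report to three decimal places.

Power ≈ 0.426

δ = d·√n = 0.18 × √97 = 1.7728 (unchanged). New critical value: z_{0.025} = 1.960.
Revised power = Φ(δ − 1.960) + Φ(−δ − 1.960) = Φ(-0.187) + Φ(-3.733) = 0.4258 + 0.0001 = 0.4259.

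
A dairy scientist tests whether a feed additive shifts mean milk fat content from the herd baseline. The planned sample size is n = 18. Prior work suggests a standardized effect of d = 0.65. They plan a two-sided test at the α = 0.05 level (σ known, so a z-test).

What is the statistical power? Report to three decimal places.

Noncentrality parameter: δ = d·√n = 0.65 × √18 = 2.7577
Two-sided α = 0.05 → critical value z_{0.025} = 1.960.
Power = Φ(δ − 1.960) + Φ(−δ − 1.960) = Φ(0.798) + Φ(-4.718) = 0.7875 + 0.0000 = 0.7875.

Power ≈ 0.787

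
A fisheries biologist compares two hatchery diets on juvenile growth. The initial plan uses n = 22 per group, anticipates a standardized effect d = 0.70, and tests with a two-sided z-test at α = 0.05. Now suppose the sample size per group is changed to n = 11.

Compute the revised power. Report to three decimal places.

With n = 11 per group: δ = d·√(n/2) = 0.70 × √(11/2) = 1.6416. Critical value z_{0.025} = 1.960.
Revised power = Φ(δ − 1.960) + Φ(−δ − 1.960) = Φ(-0.318) + Φ(-3.602) = 0.3751 + 0.0002 = 0.3753.

Power ≈ 0.375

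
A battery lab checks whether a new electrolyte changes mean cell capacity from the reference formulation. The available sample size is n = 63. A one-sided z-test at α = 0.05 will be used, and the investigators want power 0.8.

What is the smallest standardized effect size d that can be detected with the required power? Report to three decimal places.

d ≈ 0.313

Need Φ(δ − 1.645) = 0.8, so δ = 1.645 + 0.842 = 2.486.
δ = d·√n ⇒ d = δ/√n = 2.486/√63 = 0.3133.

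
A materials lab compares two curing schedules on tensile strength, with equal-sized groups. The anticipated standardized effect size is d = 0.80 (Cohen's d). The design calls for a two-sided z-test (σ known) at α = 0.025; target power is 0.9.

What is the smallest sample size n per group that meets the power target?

Set Φ(δ − 2.241) = 0.9; then δ − 2.241 = Φ⁻¹(0.9) = 1.282, giving δ = 3.523.
(The Φ(−δ − z_{α/2}) term is vanishingly small for δ > 0 and is dropped in the standard sample-size formula.)
δ = d·√(n/2) ⇒ n = 2(δ/d)² = 2 × (3.523 / 0.80)² = 38.79.
Round up to the next whole unit.

n = 39 per group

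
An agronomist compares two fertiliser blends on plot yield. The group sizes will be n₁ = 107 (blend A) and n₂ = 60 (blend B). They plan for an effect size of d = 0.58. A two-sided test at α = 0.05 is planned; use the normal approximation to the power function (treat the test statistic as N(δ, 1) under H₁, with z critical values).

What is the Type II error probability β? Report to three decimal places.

Noncentrality parameter: δ = d / √(1/n₁ + 1/n₂) = 0.58 / √(1/107 + 1/60) = 3.5961
Two-sided α = 0.05 → critical value z_{0.025} = 1.960.
Power = Φ(δ − 1.960) + Φ(−δ − 1.960) = Φ(1.636) + Φ(-5.556) = 0.9491 + 0.0000 = 0.9491.
Type II error: β = 1 − power = 1 − 0.9491 = 0.0509.

β ≈ 0.051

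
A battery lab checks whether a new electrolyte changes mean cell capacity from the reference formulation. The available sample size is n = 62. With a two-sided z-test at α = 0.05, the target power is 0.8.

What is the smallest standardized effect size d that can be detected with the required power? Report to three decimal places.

Need Φ(δ − 1.960) = 0.8, so δ = 1.960 + 0.842 = 2.802.
(The second rejection-region term Φ(−δ − z_{α/2}) is negligible and dropped.)
δ = d·√n ⇒ d = δ/√n = 2.802/√62 = 0.3558.

d ≈ 0.356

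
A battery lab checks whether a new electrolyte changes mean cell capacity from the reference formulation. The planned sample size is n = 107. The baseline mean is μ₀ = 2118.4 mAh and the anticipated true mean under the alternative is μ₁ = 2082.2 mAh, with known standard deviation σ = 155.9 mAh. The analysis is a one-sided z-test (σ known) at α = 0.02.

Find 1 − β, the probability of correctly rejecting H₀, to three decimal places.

Power ≈ 0.636

Standardized effect: d = |μ₁ − μ₀| / σ = |2082.2 − 2118.4| / 155.9 = 0.2322
Noncentrality parameter: λ = d·√n = 0.2322 × √107 = 2.4019
One-sided α = 0.02 → critical value z_{0.02} = 2.054.
Power = Φ(λ − 2.054) = Φ(0.348) = 0.6361.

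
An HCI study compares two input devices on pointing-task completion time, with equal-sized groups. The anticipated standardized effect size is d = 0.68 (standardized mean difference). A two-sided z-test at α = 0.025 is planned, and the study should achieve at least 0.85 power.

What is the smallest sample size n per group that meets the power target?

Set Φ(δ − 2.241) = 0.85; then δ − 2.241 = Φ⁻¹(0.85) = 1.036, giving δ = 3.278.
(Ignoring the negligible lower-tail rejection probability gives the usual closed-form inversion.)
δ = d·√(n/2) ⇒ n = 2(δ/d)² = 2 × (3.278 / 0.68)² = 46.47.
Rounding up, n = 47 per group.

n = 47 per group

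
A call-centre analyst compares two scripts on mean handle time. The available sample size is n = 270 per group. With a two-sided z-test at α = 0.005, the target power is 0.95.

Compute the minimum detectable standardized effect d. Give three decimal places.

d ≈ 0.383

Need Φ(δ − 2.807) = 0.95, so δ = 2.807 + 1.645 = 4.452.
(The second rejection-region term Φ(−δ − z_{α/2}) is negligible and dropped.)
δ = d·√(n/2) ⇒ d = δ/√(n/2) = 4.452/√(270/2) = 0.3832.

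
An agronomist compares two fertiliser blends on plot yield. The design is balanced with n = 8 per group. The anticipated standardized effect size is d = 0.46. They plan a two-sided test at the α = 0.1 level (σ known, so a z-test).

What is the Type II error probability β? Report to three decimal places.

Noncentrality parameter: δ = d·√(n/2) = 0.46 × √(8/2) = 0.9200
Critical value for a two-sided test at α = 0.1: z_{α/2} = 1.645.
Power = Φ(δ − 1.645) + Φ(−δ − 1.645) = Φ(-0.725) + Φ(-2.565) = 0.2343 + 0.0052 = 0.2394.
Type II error: β = 1 − power = 1 − 0.2394 = 0.7606.

β ≈ 0.761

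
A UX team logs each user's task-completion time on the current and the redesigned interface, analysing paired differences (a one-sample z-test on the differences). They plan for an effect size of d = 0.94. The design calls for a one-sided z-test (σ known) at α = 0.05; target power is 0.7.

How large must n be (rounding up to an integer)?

n = 6

Set Φ(δ − 1.645) = 0.7; then δ − 1.645 = Φ⁻¹(0.7) = 0.524, giving δ = 2.169.
δ = d·√n ⇒ n = (δ/d)² = (2.169 / 0.94)² = 5.33.
Round up to the next whole unit.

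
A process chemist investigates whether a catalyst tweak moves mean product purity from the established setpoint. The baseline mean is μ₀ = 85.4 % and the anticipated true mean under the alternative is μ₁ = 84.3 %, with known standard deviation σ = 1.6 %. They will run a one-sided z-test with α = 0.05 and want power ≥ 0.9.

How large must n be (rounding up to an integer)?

Standardized effect: d = |μ₁ − μ₀| / σ = |84.3 − 85.4| / 1.6 = 0.6875
Set Φ(δ − 1.645) = 0.9; then δ − 1.645 = Φ⁻¹(0.9) = 1.282, giving δ = 2.926.
δ = d·√n ⇒ n = (δ/d)² = (2.926 / 0.6875)² = 18.12.
Round up to the next whole unit.

n = 19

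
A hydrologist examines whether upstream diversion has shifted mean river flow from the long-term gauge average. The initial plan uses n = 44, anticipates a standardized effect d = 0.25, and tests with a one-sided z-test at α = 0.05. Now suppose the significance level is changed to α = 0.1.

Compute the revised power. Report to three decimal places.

δ = d·√n = 0.25 × √44 = 1.6583 (unchanged). New critical value: z_{0.1} = 1.282.
Revised power = P(Z > 1.282 − δ) = Φ(0.377) = 0.6468.

Power ≈ 0.647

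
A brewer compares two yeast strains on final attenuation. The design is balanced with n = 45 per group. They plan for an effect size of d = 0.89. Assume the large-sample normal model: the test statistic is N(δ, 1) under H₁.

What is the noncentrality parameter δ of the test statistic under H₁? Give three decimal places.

The noncentrality parameter scales effect size by the design's sample-size factor: δ = d·√(n/2) = 0.89 × √(45/2) = 4.2216

δ ≈ 4.222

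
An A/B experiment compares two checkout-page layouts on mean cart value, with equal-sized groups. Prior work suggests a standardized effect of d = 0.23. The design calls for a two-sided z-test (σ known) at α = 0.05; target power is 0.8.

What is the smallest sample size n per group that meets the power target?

For power 0.8 need Φ(δ − z_{0.025}) = 0.8, so δ = z_{0.025} + z_{0.20} = 1.960 + 0.842 = 2.802.
(Ignoring the negligible lower-tail rejection probability gives the usual closed-form inversion.)
δ = d·√(n/2) ⇒ n = 2(δ/d)² = 2 × (2.802 / 0.23)² = 296.74.
Round up to the next whole unit.

n = 297 per group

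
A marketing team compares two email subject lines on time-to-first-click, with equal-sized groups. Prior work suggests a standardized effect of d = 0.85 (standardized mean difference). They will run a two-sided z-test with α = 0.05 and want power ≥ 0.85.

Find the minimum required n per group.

For power 0.85 need Φ(δ − z_{0.025}) = 0.85, so δ = z_{0.025} + z_{0.15} = 1.960 + 1.036 = 2.996.
(For δ > 0 the lower-tail rejection region contributes negligibly to power, so the one-term inversion is standard.)
δ = d·√(n/2) ⇒ n = 2(δ/d)² = 2 × (2.996 / 0.85)² = 24.85.
Round up to the next whole unit.

n = 25 per group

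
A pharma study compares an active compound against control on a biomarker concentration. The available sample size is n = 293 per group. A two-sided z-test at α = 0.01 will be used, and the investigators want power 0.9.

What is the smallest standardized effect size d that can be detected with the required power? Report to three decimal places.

Need Φ(δ − 2.576) = 0.9, so δ = 2.576 + 1.282 = 3.857.
(The second rejection-region term Φ(−δ − z_{α/2}) is negligible and dropped.)
δ = d·√(n/2) ⇒ d = δ/√(n/2) = 3.857/√(293/2) = 0.3187.

d ≈ 0.319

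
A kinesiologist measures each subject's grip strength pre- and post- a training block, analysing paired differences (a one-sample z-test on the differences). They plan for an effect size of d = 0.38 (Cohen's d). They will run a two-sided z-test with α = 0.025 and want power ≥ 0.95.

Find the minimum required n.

For power 0.95 need Φ(δ − z_{0.0125}) = 0.95, so δ = z_{0.0125} + z_{0.05} = 2.241 + 1.645 = 3.886.
(The Φ(−δ − z_{α/2}) term is vanishingly small for δ > 0 and is dropped in the standard sample-size formula.)
δ = d·√n ⇒ n = (δ/d)² = (3.886 / 0.38)² = 104.59.
Rounding up, n = 105.

n = 105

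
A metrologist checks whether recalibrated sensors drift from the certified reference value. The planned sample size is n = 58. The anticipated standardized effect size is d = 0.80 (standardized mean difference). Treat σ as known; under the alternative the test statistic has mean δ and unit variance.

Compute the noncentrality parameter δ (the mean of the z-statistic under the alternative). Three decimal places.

δ ≈ 6.093

The noncentrality parameter scales effect size by the design's sample-size factor: δ = d·√n = 0.80 × √58 = 6.0926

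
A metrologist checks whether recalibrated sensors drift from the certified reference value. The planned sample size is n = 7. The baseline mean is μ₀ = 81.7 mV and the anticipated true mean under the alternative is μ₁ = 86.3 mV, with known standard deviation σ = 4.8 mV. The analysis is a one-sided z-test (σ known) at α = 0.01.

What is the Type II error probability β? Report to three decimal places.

Standardized effect: d = |μ₁ − μ₀| / σ = |86.3 − 81.7| / 4.8 = 0.9583
Noncentrality parameter: δ = d·√n = 0.9583 × √7 = 2.5355
Critical value for a one-sided test at α = 0.01: z_α = 2.326.
Power = P(Z > 2.326 − δ) = Φ(0.209) = 0.5828.
Type II error: β = 1 − power = 1 − 0.5828 = 0.4172.

β ≈ 0.417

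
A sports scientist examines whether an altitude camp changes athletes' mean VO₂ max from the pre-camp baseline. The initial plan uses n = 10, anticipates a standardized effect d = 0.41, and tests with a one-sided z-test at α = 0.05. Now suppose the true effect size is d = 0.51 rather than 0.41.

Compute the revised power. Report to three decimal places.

Power ≈ 0.487

With d = 0.51: δ = d·√n = 0.51 × √10 = 1.6128. Critical value z_{0.05} = 1.645.
Revised power = Φ(δ − 1.645) = Φ(-0.032) = 0.4872.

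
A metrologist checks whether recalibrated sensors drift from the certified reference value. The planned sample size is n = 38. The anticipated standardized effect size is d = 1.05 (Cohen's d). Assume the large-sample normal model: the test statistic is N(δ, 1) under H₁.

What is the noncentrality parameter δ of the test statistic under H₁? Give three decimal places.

The noncentrality parameter scales effect size by the design's sample-size factor: δ = d·√n = 1.05 × √38 = 6.4726

δ ≈ 6.473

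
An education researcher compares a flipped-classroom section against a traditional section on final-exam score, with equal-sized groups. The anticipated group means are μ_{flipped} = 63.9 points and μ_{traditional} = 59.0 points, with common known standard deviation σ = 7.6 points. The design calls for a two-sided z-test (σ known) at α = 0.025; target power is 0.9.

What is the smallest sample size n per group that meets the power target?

Standardized effect: d = |μ_{flipped} − μ_{traditional}| / σ = |63.9 − 59.0| / 7.6 = 0.6447
Set Φ(δ − 2.241) = 0.9; then δ − 2.241 = Φ⁻¹(0.9) = 1.282, giving δ = 3.523.
(For δ > 0 the lower-tail rejection region contributes negligibly to power, so the one-term inversion is standard.)
δ = d·√(n/2) ⇒ n = 2(δ/d)² = 2 × (3.523 / 0.6447)² = 59.71.
Round up to the next whole unit.

n = 60 per group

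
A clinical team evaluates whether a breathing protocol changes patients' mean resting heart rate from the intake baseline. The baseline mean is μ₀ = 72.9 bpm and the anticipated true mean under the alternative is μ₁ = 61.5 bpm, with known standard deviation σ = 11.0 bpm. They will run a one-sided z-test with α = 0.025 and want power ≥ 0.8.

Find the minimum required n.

n = 8

Standardized effect: d = |μ₁ − μ₀| / σ = |61.5 − 72.9| / 11.0 = 1.0364
For power 0.8 need Φ(δ − z_{0.025}) = 0.8, so δ = z_{0.025} + z_{0.20} = 1.960 + 0.842 = 2.802.
δ = d·√n ⇒ n = (δ/d)² = (2.802 / 1.0364)² = 7.31.
Round up to the next whole unit.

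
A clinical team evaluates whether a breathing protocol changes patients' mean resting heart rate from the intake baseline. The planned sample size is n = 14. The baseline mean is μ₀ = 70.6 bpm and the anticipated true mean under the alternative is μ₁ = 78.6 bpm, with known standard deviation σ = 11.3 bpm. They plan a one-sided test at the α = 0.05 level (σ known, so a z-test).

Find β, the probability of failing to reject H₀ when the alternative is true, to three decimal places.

Standardized effect: d = |μ₁ − μ₀| / σ = |78.6 − 70.6| / 11.3 = 0.7080
Noncentrality parameter: δ = d·√n = 0.7080 × √14 = 2.6490
One-sided α = 0.05 → critical value z_{0.05} = 1.645.
Power = Φ(δ − 1.645) = Φ(1.004) = 0.8423.
Type II error: β = 1 − power = 1 − 0.8423 = 0.1577.

β ≈ 0.158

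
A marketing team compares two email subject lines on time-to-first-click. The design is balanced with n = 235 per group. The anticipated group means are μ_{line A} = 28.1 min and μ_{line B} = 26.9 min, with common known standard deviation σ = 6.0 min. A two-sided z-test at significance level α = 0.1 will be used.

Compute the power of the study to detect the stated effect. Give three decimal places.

Power ≈ 0.700

Standardized effect: d = |μ_{line A} − μ_{line B}| / σ = |28.1 − 26.9| / 6.0 = 0.2000
Noncentrality parameter: λ = d·√(n/2) = 0.2000 × √(235/2) = 2.1679
Two-sided α = 0.1 → critical value z_{0.05} = 1.645.
Power = Φ(λ − 1.645) + Φ(−λ − 1.645) = Φ(0.523) + Φ(-3.813) = 0.6995 + 0.0001 = 0.6996.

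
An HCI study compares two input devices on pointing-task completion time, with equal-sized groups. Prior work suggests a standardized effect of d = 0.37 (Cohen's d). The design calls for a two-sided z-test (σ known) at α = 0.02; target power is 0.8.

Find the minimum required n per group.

n = 147 per group

For power 0.8 need Φ(δ − z_{0.01}) = 0.8, so δ = z_{0.01} + z_{0.20} = 2.326 + 0.842 = 3.168.
(The Φ(−δ − z_{α/2}) term is vanishingly small for δ > 0 and is dropped in the standard sample-size formula.)
δ = d·√(n/2) ⇒ n = 2(δ/d)² = 2 × (3.168 / 0.37)² = 146.62.
Rounding up, n = 147 per group.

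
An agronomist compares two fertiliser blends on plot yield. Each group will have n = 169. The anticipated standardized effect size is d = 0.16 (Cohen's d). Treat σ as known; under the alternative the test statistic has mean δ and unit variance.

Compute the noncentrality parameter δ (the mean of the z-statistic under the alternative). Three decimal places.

The noncentrality parameter scales effect size by the design's sample-size factor: δ = d·√(n/2) = 0.16 × √(169/2) = 1.4708

δ ≈ 1.471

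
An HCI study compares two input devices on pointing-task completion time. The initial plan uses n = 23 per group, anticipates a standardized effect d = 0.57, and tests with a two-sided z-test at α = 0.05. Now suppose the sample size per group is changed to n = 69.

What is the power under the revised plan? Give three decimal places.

With n = 69 per group: δ = d·√(n/2) = 0.57 × √(69/2) = 3.3480. Critical value z_{0.025} = 1.960.
Revised power = Φ(δ − 1.960) + Φ(−δ − 1.960) = Φ(1.388) + Φ(-5.308) = 0.9174 + 0.0000 = 0.9174.

Power ≈ 0.917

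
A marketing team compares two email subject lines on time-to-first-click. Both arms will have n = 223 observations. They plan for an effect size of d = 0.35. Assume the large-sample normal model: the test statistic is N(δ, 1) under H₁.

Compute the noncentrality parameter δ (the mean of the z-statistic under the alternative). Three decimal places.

δ = d·√(n/2) = 0.35 × √(223/2) = 3.6958

δ ≈ 3.696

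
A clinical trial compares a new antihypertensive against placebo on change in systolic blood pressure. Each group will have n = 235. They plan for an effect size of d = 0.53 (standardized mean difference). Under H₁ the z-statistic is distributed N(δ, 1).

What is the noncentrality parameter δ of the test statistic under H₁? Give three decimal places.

δ ≈ 5.745

The noncentrality parameter scales effect size by the design's sample-size factor: δ = d·√(n/2) = 0.53 × √(235/2) = 5.7451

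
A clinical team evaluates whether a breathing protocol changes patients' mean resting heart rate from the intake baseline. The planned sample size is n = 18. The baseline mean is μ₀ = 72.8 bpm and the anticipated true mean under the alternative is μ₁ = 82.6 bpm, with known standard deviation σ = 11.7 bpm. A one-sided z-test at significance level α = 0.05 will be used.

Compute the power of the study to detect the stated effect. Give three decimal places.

Standardized effect: d = |μ₁ − μ₀| / σ = |82.6 − 72.8| / 11.7 = 0.8376
Noncentrality parameter: λ = d·√n = 0.8376 × √18 = 3.5537
One-sided α = 0.05 → critical value z_{0.05} = 1.645.
Power = P(Z > 1.645 − λ) = Φ(1.909) = 0.9719.

Power ≈ 0.972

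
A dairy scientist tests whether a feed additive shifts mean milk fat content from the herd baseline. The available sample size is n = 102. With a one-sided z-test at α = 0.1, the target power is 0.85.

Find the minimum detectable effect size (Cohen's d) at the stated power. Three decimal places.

Need Φ(δ − 1.282) = 0.85, so δ = 1.282 + 1.036 = 2.318.
δ = d·√n ⇒ d = δ/√n = 2.318/√102 = 0.2295.

d ≈ 0.230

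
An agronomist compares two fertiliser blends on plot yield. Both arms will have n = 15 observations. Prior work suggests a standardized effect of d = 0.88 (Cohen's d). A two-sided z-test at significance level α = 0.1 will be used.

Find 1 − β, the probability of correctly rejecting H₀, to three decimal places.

Power ≈ 0.778

Noncentrality parameter: δ = d·√(n/2) = 0.88 × √(15/2) = 2.4100
Two-sided α = 0.1 → critical value z_{0.05} = 1.645.
Power = Φ(δ − 1.645) + Φ(−δ − 1.645) = Φ(0.765) + Φ(-4.055) = 0.7779 + 0.0000 = 0.7779.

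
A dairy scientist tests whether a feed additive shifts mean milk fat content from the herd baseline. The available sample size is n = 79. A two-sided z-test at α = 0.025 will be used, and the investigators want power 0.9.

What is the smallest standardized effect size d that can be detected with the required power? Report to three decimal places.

d ≈ 0.396

Required noncentrality: δ = z_{0.0125} + z_{0.10} = 2.241 + 1.282 = 3.523.
(The second rejection-region term Φ(−δ − z_{α/2}) is negligible and dropped.)
δ = d·√n ⇒ d = δ/√n = 3.523/√79 = 0.3964.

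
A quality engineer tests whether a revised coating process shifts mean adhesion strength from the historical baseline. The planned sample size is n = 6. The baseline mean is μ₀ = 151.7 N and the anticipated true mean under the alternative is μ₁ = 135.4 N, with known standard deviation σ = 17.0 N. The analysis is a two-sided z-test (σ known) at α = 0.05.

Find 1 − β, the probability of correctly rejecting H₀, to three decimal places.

Standardized effect: d = |μ₁ − μ₀| / σ = |135.4 − 151.7| / 17.0 = 0.9588
Noncentrality parameter: δ = d·√n = 0.9588 × √6 = 2.3486
Two-sided α = 0.05 → critical value z_{0.025} = 1.960.
Power = Φ(δ − 1.960) + Φ(−δ − 1.960) = Φ(0.389) + Φ(-4.309) = 0.6512 + 0.0000 = 0.6512.

Power ≈ 0.651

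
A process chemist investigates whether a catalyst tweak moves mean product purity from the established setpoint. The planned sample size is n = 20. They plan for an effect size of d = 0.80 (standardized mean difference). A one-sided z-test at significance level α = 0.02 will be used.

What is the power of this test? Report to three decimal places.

Power ≈ 0.936

Noncentrality parameter: δ = d·√n = 0.80 × √20 = 3.5777
Critical value for a one-sided test at α = 0.02: z_α = 2.054.
Power = Φ(δ − 2.054) = Φ(1.524) = 0.9362.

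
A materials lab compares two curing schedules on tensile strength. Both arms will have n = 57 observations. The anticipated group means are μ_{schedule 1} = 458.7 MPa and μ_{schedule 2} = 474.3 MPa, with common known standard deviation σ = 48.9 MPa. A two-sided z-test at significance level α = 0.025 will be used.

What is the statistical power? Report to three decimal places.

Power ≈ 0.295

Standardized effect: d = |μ_{schedule 1} − μ_{schedule 2}| / σ = |458.7 − 474.3| / 48.9 = 0.3190
Noncentrality parameter: δ = d·√(n/2) = 0.3190 × √(57/2) = 1.7031
Two-sided α = 0.025 → critical value z_{0.0125} = 2.241.
Power = Φ(δ − 2.241) + Φ(−δ − 2.241) = Φ(-0.538) + Φ(-3.944) = 0.2952 + 0.0000 = 0.2952.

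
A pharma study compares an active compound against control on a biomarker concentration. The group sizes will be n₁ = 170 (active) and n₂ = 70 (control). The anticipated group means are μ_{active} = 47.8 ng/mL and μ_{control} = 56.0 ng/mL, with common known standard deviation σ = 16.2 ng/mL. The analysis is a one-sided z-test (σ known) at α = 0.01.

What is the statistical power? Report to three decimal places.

Power ≈ 0.892

Standardized effect: d = |μ_{active} − μ_{control}| / σ = |47.8 − 56.0| / 16.2 = 0.5062
Noncentrality parameter: δ = d / √(1/n₁ + 1/n₂) = 0.5062 / √(1/170 + 1/70) = 3.5642
One-sided α = 0.01 → critical value z_{0.01} = 2.326.
Power = Φ(δ − 2.326) = Φ(1.238) = 0.8921.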